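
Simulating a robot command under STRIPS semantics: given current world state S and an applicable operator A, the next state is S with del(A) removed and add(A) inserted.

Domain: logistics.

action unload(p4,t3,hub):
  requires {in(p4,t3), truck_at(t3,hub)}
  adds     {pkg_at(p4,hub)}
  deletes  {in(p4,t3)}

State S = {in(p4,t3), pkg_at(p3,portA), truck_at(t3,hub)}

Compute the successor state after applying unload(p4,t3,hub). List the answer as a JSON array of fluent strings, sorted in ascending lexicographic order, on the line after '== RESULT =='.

Compute (S \ del) ∪ add:
  pre ⊆ S: {in(p4,t3), truck_at(t3,hub)} ⊆ S  — applicable
  S \ del = {pkg_at(p3,portA), truck_at(t3,hub)}
  ∪ add   = {pkg_at(p3,portA), pkg_at(p4,hub), truck_at(t3,hub)}

== RESULT ==
["pkg_at(p3,portA)", "pkg_at(p4,hub)", "truck_at(t3,hub)"]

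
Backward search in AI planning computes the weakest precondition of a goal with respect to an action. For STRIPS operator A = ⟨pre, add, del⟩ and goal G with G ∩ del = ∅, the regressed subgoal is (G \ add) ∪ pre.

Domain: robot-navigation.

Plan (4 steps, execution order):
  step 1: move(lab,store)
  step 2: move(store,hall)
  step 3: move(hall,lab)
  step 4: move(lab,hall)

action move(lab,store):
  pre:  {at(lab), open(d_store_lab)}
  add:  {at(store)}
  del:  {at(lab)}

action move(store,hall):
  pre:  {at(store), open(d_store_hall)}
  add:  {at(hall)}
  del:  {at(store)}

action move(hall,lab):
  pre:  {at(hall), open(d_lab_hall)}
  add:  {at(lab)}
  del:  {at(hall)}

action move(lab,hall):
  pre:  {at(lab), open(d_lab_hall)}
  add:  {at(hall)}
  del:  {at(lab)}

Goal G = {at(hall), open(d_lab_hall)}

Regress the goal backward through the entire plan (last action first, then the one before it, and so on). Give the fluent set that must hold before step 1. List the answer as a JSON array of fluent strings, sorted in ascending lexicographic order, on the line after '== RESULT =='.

Work backward from the goal:
  through step 4 (move(lab,hall)): drop {at(hall)}, keep {open(d_lab_hall)}, require {at(lab), open(d_lab_hall)}
    → {at(lab), open(d_lab_hall)}
  through step 3 (move(hall,lab)): drop {at(lab)}, keep {open(d_lab_hall)}, require {at(hall), open(d_lab_hall)}
    → {at(hall), open(d_lab_hall)}
  through step 2 (move(store,hall)): drop {at(hall)}, keep {open(d_lab_hall)}, require {at(store), open(d_store_hall)}
    → {at(store), open(d_lab_hall), open(d_store_hall)}
  through step 1 (move(lab,store)): drop {at(store)}, keep {open(d_lab_hall), open(d_store_hall)}, require {at(lab), open(d_store_lab)}
    → {at(lab), open(d_lab_hall), open(d_store_hall), open(d_store_lab)}

== RESULT ==
["at(lab)", "open(d_lab_hall)", "open(d_store_hall)", "open(d_store_lab)"]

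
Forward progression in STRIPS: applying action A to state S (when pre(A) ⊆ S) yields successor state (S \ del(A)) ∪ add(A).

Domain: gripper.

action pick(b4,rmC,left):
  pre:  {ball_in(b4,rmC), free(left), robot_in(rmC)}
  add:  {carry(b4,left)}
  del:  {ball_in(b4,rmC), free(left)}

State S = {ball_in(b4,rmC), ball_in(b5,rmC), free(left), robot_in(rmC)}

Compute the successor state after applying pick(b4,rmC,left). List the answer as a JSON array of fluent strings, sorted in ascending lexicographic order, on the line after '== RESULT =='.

Compute (S \ del) ∪ add:
  pre ⊆ S: {ball_in(b4,rmC), free(left), robot_in(rmC)} ⊆ S  — applicable
  S \ del = {ball_in(b5,rmC), robot_in(rmC)}
  ∪ add   = {ball_in(b5,rmC), carry(b4,left), robot_in(rmC)}

== RESULT ==
["ball_in(b5,rmC)", "carry(b4,left)", "robot_in(rmC)"]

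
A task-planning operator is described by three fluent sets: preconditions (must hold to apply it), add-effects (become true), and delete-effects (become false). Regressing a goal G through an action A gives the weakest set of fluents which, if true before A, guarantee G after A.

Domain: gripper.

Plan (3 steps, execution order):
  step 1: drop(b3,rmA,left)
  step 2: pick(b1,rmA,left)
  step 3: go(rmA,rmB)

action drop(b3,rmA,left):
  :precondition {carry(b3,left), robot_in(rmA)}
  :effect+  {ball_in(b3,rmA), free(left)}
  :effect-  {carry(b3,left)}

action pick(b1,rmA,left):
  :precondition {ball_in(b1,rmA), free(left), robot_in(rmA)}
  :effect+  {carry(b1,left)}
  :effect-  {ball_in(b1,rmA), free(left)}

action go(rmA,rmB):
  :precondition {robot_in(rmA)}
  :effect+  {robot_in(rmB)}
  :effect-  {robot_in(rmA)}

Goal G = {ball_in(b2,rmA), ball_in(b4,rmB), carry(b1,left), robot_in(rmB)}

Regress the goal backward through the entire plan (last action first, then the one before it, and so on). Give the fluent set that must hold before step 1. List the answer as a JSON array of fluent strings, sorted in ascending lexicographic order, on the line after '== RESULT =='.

Regress step by step:
  through step 3 (go(rmA,rmB)): drop {robot_in(rmB)}, keep {ball_in(b2,rmA), ball_in(b4,rmB), carry(b1,left)}, require {robot_in(rmA)}
    → {ball_in(b2,rmA), ball_in(b4,rmB), carry(b1,left), robot_in(rmA)}
  through step 2 (pick(b1,rmA,left)): drop {carry(b1,left)}, keep {ball_in(b2,rmA), ball_in(b4,rmB), robot_in(rmA)}, require {ball_in(b1,rmA), free(left), robot_in(rmA)}
    → {ball_in(b1,rmA), ball_in(b2,rmA), ball_in(b4,rmB), free(left), robot_in(rmA)}
  through step 1 (drop(b3,rmA,left)): drop {free(left)}, keep {ball_in(b1,rmA), ball_in(b2,rmA), ball_in(b4,rmB), robot_in(rmA)}, require {carry(b3,left), robot_in(rmA)}
    → {ball_in(b1,rmA), ball_in(b2,rmA), ball_in(b4,rmB), carry(b3,left), robot_in(rmA)}

== RESULT ==
["ball_in(b1,rmA)", "ball_in(b2,rmA)", "ball_in(b4,rmB)", "carry(b3,left)", "robot_in(rmA)"]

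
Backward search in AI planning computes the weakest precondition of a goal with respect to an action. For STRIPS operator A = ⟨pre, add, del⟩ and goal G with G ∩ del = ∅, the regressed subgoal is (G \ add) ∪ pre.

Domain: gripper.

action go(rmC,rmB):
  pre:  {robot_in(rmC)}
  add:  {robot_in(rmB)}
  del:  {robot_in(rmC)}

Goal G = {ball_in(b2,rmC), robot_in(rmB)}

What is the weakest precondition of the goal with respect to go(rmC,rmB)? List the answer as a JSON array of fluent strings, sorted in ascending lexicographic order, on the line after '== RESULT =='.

Regress:
  G ∩ del = {}  (empty — regression defined)
  G \ add = {ball_in(b2,rmC), robot_in(rmB)} \ {robot_in(rmB)} = {ball_in(b2,rmC)}
  ∪ pre   = {ball_in(b2,rmC)} ∪ {robot_in(rmC)}
          = {ball_in(b2,rmC), robot_in(rmC)}

== RESULT ==
["ball_in(b2,rmC)", "robot_in(rmC)"]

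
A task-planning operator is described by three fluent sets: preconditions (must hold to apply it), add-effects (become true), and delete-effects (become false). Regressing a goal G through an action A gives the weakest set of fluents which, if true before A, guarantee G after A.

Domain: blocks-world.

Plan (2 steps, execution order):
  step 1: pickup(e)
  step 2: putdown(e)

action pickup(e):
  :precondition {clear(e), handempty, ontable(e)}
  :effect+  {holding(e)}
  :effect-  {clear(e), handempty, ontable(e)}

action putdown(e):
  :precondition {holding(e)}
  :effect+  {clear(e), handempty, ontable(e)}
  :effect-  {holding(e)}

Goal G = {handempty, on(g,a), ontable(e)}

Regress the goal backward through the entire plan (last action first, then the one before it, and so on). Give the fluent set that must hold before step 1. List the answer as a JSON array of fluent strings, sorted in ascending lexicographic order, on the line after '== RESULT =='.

Regress step by step:
  through step 2 (putdown(e)): drop {handempty, ontable(e)}, keep {on(g,a)}, require {holding(e)}
    → {holding(e), on(g,a)}
  through step 1 (pickup(e)): drop {holding(e)}, keep {on(g,a)}, require {clear(e), handempty, ontable(e)}
    → {clear(e), handempty, on(g,a), ontable(e)}

== RESULT ==
["clear(e)", "handempty", "on(g,a)", "ontable(e)"]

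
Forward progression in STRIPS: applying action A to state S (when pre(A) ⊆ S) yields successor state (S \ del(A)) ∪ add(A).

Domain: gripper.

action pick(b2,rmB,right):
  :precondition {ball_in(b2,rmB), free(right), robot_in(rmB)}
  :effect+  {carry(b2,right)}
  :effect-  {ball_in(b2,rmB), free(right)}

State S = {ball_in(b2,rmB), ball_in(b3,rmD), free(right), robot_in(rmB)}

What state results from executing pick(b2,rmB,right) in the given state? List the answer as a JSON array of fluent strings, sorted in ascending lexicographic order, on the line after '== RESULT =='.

Progress:
  pre ⊆ S: {ball_in(b2,rmB), free(right), robot_in(rmB)} ⊆ S  — applicable
  S \ del = {ball_in(b3,rmD), robot_in(rmB)}
  ∪ add   = {ball_in(b3,rmD), carry(b2,right), robot_in(rmB)}

== RESULT ==
["ball_in(b3,rmD)", "carry(b2,right)", "robot_in(rmB)"]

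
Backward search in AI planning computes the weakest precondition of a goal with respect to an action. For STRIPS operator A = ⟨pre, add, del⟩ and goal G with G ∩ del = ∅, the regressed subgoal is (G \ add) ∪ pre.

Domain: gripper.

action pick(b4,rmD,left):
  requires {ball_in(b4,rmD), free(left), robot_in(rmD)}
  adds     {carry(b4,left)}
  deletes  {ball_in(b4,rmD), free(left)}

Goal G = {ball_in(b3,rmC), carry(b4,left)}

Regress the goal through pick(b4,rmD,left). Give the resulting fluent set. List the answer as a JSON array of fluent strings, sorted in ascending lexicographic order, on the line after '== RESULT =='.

Regress:
  G ∩ del = {}  (empty — regression defined)
  G \ add = {ball_in(b3,rmC), carry(b4,left)} \ {carry(b4,left)} = {ball_in(b3,rmC)}
  ∪ pre   = {ball_in(b3,rmC)} ∪ {ball_in(b4,rmD), free(left), robot_in(rmD)}
          = {ball_in(b3,rmC), ball_in(b4,rmD), free(left), robot_in(rmD)}

== RESULT ==
["ball_in(b3,rmC)", "ball_in(b4,rmD)", "free(left)", "robot_in(rmD)"]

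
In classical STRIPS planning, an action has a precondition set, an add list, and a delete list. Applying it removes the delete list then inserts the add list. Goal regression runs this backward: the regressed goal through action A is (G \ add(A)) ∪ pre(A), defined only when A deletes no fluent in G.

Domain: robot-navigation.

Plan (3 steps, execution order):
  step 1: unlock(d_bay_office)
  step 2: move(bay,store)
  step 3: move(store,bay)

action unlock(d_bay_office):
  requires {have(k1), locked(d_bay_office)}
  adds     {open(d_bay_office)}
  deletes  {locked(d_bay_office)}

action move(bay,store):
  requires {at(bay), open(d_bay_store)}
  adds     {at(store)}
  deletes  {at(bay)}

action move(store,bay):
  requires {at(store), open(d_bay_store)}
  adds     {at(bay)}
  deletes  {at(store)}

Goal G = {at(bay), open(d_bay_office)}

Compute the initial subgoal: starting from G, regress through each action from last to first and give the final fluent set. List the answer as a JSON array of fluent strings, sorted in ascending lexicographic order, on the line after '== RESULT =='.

Work backward from the goal:
  through step 3 (move(store,bay)): drop {at(bay)}, keep {open(d_bay_office)}, require {at(store), open(d_bay_store)}
    → {at(store), open(d_bay_office), open(d_bay_store)}
  through step 2 (move(bay,store)): drop {at(store)}, keep {open(d_bay_office), open(d_bay_store)}, require {at(bay), open(d_bay_store)}
    → {at(bay), open(d_bay_office), open(d_bay_store)}
  through step 1 (unlock(d_bay_office)): drop {open(d_bay_office)}, keep {at(bay), open(d_bay_store)}, require {have(k1), locked(d_bay_office)}
    → {at(bay), have(k1), locked(d_bay_office), open(d_bay_store)}

== RESULT ==
["at(bay)", "have(k1)", "locked(d_bay_office)", "open(d_bay_store)"]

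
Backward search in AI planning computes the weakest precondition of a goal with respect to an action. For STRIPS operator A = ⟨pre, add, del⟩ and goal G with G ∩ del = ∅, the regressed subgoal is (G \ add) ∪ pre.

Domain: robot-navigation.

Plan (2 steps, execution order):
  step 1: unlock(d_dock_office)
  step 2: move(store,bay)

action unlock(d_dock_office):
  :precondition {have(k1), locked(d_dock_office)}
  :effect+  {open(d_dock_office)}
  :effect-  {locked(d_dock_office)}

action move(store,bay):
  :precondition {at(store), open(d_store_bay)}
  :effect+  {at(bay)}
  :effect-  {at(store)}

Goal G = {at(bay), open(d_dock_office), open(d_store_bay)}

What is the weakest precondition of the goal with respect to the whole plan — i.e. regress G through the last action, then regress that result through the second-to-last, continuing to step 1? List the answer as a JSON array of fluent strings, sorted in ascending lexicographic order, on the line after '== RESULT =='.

Work backward from the goal:
  through step 2 (move(store,bay)): drop {at(bay)}, keep {open(d_dock_office), open(d_store_bay)}, require {at(store), open(d_store_bay)}
    → {at(store), open(d_dock_office), open(d_store_bay)}
  through step 1 (unlock(d_dock_office)): drop {open(d_dock_office)}, keep {at(store), open(d_store_bay)}, require {have(k1), locked(d_dock_office)}
    → {at(store), have(k1), locked(d_dock_office), open(d_store_bay)}

== RESULT ==
["at(store)", "have(k1)", "locked(d_dock_office)", "open(d_store_bay)"]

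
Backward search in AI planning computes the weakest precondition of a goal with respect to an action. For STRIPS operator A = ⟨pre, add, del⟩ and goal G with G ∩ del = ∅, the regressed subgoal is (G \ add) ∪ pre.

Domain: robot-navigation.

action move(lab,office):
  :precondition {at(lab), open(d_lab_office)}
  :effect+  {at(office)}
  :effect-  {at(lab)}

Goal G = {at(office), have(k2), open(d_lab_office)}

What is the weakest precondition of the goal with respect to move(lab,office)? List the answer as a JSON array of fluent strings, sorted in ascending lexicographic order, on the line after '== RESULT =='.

Regress:
  G ∩ del = {}  (empty — regression defined)
  G \ add = {at(office), have(k2), open(d_lab_office)} \ {at(office)} = {have(k2), open(d_lab_office)}
  ∪ pre   = {have(k2), open(d_lab_office)} ∪ {at(lab), open(d_lab_office)}
          = {at(lab), have(k2), open(d_lab_office)}

== RESULT ==
["at(lab)", "have(k2)", "open(d_lab_office)"]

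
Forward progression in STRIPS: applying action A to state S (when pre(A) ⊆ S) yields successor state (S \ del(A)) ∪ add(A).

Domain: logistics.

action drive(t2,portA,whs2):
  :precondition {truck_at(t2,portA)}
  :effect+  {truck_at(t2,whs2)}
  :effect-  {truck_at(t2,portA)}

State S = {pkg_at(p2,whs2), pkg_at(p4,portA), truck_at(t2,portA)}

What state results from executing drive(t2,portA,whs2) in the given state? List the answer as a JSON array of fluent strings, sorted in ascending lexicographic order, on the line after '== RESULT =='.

Progress:
  pre ⊆ S: {truck_at(t2,portA)} ⊆ S  — applicable
  S \ del = {pkg_at(p2,whs2), pkg_at(p4,portA)}
  ∪ add   = {pkg_at(p2,whs2), pkg_at(p4,portA), truck_at(t2,whs2)}

== RESULT ==
["pkg_at(p2,whs2)", "pkg_at(p4,portA)", "truck_at(t2,whs2)"]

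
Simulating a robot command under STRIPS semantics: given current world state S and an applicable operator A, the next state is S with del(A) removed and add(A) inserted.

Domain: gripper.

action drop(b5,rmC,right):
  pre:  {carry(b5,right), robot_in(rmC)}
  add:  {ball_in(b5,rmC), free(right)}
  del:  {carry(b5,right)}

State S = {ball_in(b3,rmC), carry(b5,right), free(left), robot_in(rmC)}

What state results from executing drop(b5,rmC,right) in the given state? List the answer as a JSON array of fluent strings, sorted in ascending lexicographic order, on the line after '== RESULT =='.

Compute (S \ del) ∪ add:
  pre ⊆ S: {carry(b5,right), robot_in(rmC)} ⊆ S  — applicable
  S \ del = {ball_in(b3,rmC), free(left), robot_in(rmC)}
  ∪ add   = {ball_in(b3,rmC), ball_in(b5,rmC), free(left), free(right), robot_in(rmC)}

== RESULT ==
["ball_in(b3,rmC)", "ball_in(b5,rmC)", "free(left)", "free(right)", "robot_in(rmC)"]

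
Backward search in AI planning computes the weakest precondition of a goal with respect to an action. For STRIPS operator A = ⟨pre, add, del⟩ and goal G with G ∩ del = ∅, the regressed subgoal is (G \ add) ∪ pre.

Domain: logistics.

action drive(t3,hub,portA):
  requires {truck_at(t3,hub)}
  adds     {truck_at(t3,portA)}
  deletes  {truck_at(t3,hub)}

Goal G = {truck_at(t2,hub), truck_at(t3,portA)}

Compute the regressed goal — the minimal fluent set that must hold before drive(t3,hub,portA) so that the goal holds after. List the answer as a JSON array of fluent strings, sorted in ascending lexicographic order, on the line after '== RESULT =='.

Compute (G \ add) ∪ pre:
  G ∩ del = {}  (empty — regression defined)
  G \ add = {truck_at(t2,hub), truck_at(t3,portA)} \ {truck_at(t3,portA)} = {truck_at(t2,hub)}
  ∪ pre   = {truck_at(t2,hub)} ∪ {truck_at(t3,hub)}
          = {truck_at(t2,hub), truck_at(t3,hub)}

== RESULT ==
["truck_at(t2,hub)", "truck_at(t3,hub)"]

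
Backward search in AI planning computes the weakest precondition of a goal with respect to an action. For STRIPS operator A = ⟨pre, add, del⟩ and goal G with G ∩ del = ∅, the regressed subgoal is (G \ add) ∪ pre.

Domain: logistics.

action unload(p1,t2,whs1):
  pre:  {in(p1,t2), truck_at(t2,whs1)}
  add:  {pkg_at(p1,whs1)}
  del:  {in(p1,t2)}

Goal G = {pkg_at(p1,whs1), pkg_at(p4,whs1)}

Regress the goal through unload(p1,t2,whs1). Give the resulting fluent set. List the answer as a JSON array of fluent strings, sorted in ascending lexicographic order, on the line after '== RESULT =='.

Regress:
  G ∩ del = {}  (empty — regression defined)
  G \ add = {pkg_at(p1,whs1), pkg_at(p4,whs1)} \ {pkg_at(p1,whs1)} = {pkg_at(p4,whs1)}
  ∪ pre   = {pkg_at(p4,whs1)} ∪ {in(p1,t2), truck_at(t2,whs1)}
          = {in(p1,t2), pkg_at(p4,whs1), truck_at(t2,whs1)}

== RESULT ==
["in(p1,t2)", "pkg_at(p4,whs1)", "truck_at(t2,whs1)"]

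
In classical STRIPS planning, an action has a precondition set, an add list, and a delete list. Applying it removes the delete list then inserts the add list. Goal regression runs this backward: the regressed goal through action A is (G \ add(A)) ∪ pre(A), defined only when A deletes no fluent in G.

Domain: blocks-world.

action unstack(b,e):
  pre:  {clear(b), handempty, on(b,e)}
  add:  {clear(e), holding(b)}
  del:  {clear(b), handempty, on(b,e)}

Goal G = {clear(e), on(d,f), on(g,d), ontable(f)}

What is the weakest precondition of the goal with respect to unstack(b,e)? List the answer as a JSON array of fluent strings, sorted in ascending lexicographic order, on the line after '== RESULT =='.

Compute (G \ add) ∪ pre:
  G ∩ del = {}  (empty — regression defined)
  G \ add = {clear(e), on(d,f), on(g,d), ontable(f)} \ {clear(e), holding(b)} = {on(d,f), on(g,d), ontable(f)}
  ∪ pre   = {on(d,f), on(g,d), ontable(f)} ∪ {clear(b), handempty, on(b,e)}
          = {clear(b), handempty, on(b,e), on(d,f), on(g,d), ontable(f)}

== RESULT ==
["clear(b)", "handempty", "on(b,e)", "on(d,f)", "on(g,d)", "ontable(f)"]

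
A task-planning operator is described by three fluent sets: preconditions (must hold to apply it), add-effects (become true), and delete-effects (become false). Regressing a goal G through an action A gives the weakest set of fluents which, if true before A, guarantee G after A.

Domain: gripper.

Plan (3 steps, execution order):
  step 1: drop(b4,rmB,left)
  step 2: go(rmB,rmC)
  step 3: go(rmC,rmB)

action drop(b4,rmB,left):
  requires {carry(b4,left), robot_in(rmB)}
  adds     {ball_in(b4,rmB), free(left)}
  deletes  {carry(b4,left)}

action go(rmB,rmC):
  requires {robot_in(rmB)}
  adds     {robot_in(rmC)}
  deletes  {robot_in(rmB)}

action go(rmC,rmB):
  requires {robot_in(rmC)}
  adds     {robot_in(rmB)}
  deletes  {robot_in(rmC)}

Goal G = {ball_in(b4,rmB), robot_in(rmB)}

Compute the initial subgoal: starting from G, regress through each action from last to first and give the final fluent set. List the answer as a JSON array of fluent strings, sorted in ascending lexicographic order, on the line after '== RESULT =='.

Work backward from the goal:
  through step 3 (go(rmC,rmB)): drop {robot_in(rmB)}, keep {ball_in(b4,rmB)}, require {robot_in(rmC)}
    → {ball_in(b4,rmB), robot_in(rmC)}
  through step 2 (go(rmB,rmC)): drop {robot_in(rmC)}, keep {ball_in(b4,rmB)}, require {robot_in(rmB)}
    → {ball_in(b4,rmB), robot_in(rmB)}
  through step 1 (drop(b4,rmB,left)): drop {ball_in(b4,rmB)}, keep {robot_in(rmB)}, require {carry(b4,left), robot_in(rmB)}
    → {carry(b4,left), robot_in(rmB)}

== RESULT ==
["carry(b4,left)", "robot_in(rmB)"]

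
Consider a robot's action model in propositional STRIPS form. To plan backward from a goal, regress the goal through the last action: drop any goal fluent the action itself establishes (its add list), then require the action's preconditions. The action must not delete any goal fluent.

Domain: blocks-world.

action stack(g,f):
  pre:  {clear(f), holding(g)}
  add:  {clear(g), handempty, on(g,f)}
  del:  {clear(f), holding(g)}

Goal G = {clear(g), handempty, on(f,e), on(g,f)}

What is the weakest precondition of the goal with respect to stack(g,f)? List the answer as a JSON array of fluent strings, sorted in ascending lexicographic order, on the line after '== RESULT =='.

Regress:
  G ∩ del = {}  (empty — regression defined)
  G \ add = {clear(g), handempty, on(f,e), on(g,f)} \ {clear(g), handempty, on(g,f)} = {on(f,e)}
  ∪ pre   = {on(f,e)} ∪ {clear(f), holding(g)}
          = {clear(f), holding(g), on(f,e)}

== RESULT ==
["clear(f)", "holding(g)", "on(f,e)"]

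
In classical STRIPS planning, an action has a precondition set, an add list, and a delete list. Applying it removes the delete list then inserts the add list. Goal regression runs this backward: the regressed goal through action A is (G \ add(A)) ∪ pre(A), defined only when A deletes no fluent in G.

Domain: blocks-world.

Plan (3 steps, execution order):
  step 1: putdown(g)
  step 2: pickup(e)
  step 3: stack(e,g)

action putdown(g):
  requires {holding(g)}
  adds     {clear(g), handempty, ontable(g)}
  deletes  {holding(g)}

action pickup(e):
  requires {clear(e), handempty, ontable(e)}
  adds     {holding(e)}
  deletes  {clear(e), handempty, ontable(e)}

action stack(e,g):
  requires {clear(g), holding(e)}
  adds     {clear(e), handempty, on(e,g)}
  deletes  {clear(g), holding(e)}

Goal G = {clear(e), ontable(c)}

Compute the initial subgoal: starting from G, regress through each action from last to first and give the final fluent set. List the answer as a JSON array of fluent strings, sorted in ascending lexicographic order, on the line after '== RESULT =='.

Work backward from the goal:
  through step 3 (stack(e,g)): drop {clear(e)}, keep {ontable(c)}, require {clear(g), holding(e)}
    → {clear(g), holding(e), ontable(c)}
  through step 2 (pickup(e)): drop {holding(e)}, keep {clear(g), ontable(c)}, require {clear(e), handempty, ontable(e)}
    → {clear(e), clear(g), handempty, ontable(c), ontable(e)}
  through step 1 (putdown(g)): drop {clear(g), handempty}, keep {clear(e), ontable(c), ontable(e)}, require {holding(g)}
    → {clear(e), holding(g), ontable(c), ontable(e)}

== RESULT ==
["clear(e)", "holding(g)", "ontable(c)", "ontable(e)"]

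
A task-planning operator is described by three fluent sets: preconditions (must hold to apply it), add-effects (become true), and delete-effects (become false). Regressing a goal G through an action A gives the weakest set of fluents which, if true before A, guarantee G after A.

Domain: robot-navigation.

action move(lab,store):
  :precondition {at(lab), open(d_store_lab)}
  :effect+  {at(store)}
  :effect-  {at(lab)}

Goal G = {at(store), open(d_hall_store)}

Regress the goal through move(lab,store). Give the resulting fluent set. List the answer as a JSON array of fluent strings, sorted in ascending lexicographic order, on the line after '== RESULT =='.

Compute (G \ add) ∪ pre:
  G ∩ del = {}  (empty — regression defined)
  G \ add = {at(store), open(d_hall_store)} \ {at(store)} = {open(d_hall_store)}
  ∪ pre   = {open(d_hall_store)} ∪ {at(lab), open(d_store_lab)}
          = {at(lab), open(d_hall_store), open(d_store_lab)}

== RESULT ==
["at(lab)", "open(d_hall_store)", "open(d_store_lab)"]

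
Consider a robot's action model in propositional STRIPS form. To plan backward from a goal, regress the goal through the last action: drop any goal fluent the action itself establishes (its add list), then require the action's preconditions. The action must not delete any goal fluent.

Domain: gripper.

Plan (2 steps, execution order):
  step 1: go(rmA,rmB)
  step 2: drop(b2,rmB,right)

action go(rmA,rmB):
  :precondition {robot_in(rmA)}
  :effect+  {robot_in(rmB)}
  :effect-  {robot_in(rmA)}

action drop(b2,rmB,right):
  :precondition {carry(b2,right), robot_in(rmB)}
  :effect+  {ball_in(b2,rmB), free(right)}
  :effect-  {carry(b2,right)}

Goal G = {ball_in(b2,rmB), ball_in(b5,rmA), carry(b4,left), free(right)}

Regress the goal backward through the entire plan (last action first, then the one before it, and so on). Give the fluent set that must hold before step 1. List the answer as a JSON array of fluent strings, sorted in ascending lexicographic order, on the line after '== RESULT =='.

Work backward from the goal:
  through step 2 (drop(b2,rmB,right)): drop {ball_in(b2,rmB), free(right)}, keep {ball_in(b5,rmA), carry(b4,left)}, require {carry(b2,right), robot_in(rmB)}
    → {ball_in(b5,rmA), carry(b2,right), carry(b4,left), robot_in(rmB)}
  through step 1 (go(rmA,rmB)): drop {robot_in(rmB)}, keep {ball_in(b5,rmA), carry(b2,right), carry(b4,left)}, require {robot_in(rmA)}
    → {ball_in(b5,rmA), carry(b2,right), carry(b4,left), robot_in(rmA)}

== RESULT ==
["ball_in(b5,rmA)", "carry(b2,right)", "carry(b4,left)", "robot_in(rmA)"]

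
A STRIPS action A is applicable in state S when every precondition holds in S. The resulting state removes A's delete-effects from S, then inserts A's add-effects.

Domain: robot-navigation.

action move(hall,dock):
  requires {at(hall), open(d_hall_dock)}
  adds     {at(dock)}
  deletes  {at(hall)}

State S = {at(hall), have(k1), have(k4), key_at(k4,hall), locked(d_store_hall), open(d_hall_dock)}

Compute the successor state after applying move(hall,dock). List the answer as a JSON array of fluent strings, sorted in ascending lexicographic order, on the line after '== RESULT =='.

Compute (S \ del) ∪ add:
  pre ⊆ S: {at(hall), open(d_hall_dock)} ⊆ S  — applicable
  S \ del = {have(k1), have(k4), key_at(k4,hall), locked(d_store_hall), open(d_hall_dock)}
  ∪ add   = {at(dock), have(k1), have(k4), key_at(k4,hall), locked(d_store_hall), open(d_hall_dock)}

== RESULT ==
["at(dock)", "have(k1)", "have(k4)", "key_at(k4,hall)", "locked(d_store_hall)", "open(d_hall_dock)"]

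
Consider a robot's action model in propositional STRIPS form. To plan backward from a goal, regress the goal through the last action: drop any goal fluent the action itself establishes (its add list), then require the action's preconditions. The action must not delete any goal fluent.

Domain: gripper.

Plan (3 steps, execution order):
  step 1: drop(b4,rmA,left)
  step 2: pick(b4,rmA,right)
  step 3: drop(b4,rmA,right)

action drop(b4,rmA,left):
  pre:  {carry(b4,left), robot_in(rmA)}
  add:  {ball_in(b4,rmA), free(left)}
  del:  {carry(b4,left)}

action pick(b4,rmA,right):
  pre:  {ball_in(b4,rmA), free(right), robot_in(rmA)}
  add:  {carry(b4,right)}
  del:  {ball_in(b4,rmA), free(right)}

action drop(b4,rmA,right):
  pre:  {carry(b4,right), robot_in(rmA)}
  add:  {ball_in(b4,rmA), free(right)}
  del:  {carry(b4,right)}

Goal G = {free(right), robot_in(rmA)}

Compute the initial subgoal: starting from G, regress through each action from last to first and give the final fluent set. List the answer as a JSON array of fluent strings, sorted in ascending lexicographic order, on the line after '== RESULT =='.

Regress step by step:
  through step 3 (drop(b4,rmA,right)): drop {free(right)}, keep {robot_in(rmA)}, require {carry(b4,right), robot_in(rmA)}
    → {carry(b4,right), robot_in(rmA)}
  through step 2 (pick(b4,rmA,right)): drop {carry(b4,right)}, keep {robot_in(rmA)}, require {ball_in(b4,rmA), free(right), robot_in(rmA)}
    → {ball_in(b4,rmA), free(right), robot_in(rmA)}
  through step 1 (drop(b4,rmA,left)): drop {ball_in(b4,rmA)}, keep {free(right), robot_in(rmA)}, require {carry(b4,left), robot_in(rmA)}
    → {carry(b4,left), free(right), robot_in(rmA)}

== RESULT ==
["carry(b4,left)", "free(right)", "robot_in(rmA)"]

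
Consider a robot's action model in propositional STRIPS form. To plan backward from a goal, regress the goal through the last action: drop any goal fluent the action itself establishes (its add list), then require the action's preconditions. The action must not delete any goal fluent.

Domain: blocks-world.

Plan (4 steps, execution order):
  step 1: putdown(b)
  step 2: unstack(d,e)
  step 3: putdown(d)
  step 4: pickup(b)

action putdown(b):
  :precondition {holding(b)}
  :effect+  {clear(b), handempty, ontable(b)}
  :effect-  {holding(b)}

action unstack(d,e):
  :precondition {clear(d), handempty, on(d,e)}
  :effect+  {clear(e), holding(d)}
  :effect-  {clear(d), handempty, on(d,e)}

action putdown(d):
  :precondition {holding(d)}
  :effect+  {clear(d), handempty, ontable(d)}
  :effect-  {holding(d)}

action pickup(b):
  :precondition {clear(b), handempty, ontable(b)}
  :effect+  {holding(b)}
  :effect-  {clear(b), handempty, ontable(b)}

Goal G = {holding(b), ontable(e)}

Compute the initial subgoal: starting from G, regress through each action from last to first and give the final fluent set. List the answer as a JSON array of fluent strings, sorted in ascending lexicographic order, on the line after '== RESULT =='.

Work backward from the goal:
  through step 4 (pickup(b)): drop {holding(b)}, keep {ontable(e)}, require {clear(b), handempty, ontable(b)}
    → {clear(b), handempty, ontable(b), ontable(e)}
  through step 3 (putdown(d)): drop {handempty}, keep {clear(b), ontable(b), ontable(e)}, require {holding(d)}
    → {clear(b), holding(d), ontable(b), ontable(e)}
  through step 2 (unstack(d,e)): drop {holding(d)}, keep {clear(b), ontable(b), ontable(e)}, require {clear(d), handempty, on(d,e)}
    → {clear(b), clear(d), handempty, on(d,e), ontable(b), ontable(e)}
  through step 1 (putdown(b)): drop {clear(b), handempty, ontable(b)}, keep {clear(d), on(d,e), ontable(e)}, require {holding(b)}
    → {clear(d), holding(b), on(d,e), ontable(e)}

== RESULT ==
["clear(d)", "holding(b)", "on(d,e)", "ontable(e)"]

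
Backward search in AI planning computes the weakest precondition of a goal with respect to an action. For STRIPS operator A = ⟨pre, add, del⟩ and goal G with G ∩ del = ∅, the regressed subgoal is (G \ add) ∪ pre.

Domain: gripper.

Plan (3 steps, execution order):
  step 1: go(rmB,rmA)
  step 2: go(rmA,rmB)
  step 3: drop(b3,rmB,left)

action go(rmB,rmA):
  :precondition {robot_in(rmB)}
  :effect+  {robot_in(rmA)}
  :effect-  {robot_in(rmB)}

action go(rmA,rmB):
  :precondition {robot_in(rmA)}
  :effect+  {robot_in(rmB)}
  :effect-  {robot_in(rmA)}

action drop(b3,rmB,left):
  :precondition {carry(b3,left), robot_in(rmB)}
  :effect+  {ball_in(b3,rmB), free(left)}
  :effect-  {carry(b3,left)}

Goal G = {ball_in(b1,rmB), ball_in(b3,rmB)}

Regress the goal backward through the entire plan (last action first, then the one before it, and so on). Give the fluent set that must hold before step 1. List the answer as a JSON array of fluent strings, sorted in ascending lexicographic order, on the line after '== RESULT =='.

Work backward from the goal:
  through step 3 (drop(b3,rmB,left)): drop {ball_in(b3,rmB)}, keep {ball_in(b1,rmB)}, require {carry(b3,left), robot_in(rmB)}
    → {ball_in(b1,rmB), carry(b3,left), robot_in(rmB)}
  through step 2 (go(rmA,rmB)): drop {robot_in(rmB)}, keep {ball_in(b1,rmB), carry(b3,left)}, require {robot_in(rmA)}
    → {ball_in(b1,rmB), carry(b3,left), robot_in(rmA)}
  through step 1 (go(rmB,rmA)): drop {robot_in(rmA)}, keep {ball_in(b1,rmB), carry(b3,left)}, require {robot_in(rmB)}
    → {ball_in(b1,rmB), carry(b3,left), robot_in(rmB)}

== RESULT ==
["ball_in(b1,rmB)", "carry(b3,left)", "robot_in(rmB)"]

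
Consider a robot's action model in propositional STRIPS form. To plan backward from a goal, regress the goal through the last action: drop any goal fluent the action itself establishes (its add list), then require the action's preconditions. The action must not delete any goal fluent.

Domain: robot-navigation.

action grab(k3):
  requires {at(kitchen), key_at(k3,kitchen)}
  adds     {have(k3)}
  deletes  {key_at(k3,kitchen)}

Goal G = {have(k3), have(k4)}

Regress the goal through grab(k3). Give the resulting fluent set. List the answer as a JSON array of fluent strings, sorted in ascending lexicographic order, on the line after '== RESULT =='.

Regress:
  G ∩ del = {}  (empty — regression defined)
  G \ add = {have(k3), have(k4)} \ {have(k3)} = {have(k4)}
  ∪ pre   = {have(k4)} ∪ {at(kitchen), key_at(k3,kitchen)}
          = {at(kitchen), have(k4), key_at(k3,kitchen)}

== RESULT ==
["at(kitchen)", "have(k4)", "key_at(k3,kitchen)"]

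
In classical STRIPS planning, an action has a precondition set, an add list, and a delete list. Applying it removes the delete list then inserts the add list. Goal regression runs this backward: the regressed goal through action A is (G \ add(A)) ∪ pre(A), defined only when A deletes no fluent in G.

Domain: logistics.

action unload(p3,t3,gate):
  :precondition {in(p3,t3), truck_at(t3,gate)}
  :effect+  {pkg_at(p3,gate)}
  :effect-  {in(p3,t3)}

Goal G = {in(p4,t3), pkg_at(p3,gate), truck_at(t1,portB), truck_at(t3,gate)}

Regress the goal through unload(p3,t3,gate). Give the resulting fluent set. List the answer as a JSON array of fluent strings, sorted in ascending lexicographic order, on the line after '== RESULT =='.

Compute (G \ add) ∪ pre:
  G ∩ del = {}  (empty — regression defined)
  G \ add = {in(p4,t3), pkg_at(p3,gate), truck_at(t1,portB), truck_at(t3,gate)} \ {pkg_at(p3,gate)} = {in(p4,t3), truck_at(t1,portB), truck_at(t3,gate)}
  ∪ pre   = {in(p4,t3), truck_at(t1,portB), truck_at(t3,gate)} ∪ {in(p3,t3), truck_at(t3,gate)}
          = {in(p3,t3), in(p4,t3), truck_at(t1,portB), truck_at(t3,gate)}

== RESULT ==
["in(p3,t3)", "in(p4,t3)", "truck_at(t1,portB)", "truck_at(t3,gate)"]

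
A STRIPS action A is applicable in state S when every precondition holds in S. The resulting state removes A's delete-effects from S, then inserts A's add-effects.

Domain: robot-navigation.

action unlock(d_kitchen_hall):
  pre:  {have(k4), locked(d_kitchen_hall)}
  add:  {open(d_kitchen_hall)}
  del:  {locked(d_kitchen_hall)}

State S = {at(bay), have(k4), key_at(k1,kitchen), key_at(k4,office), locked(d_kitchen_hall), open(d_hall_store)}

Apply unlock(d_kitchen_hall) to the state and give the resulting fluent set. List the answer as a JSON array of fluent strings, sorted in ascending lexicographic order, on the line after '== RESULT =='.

Progress:
  pre ⊆ S: {have(k4), locked(d_kitchen_hall)} ⊆ S  — applicable
  S \ del = {at(bay), have(k4), key_at(k1,kitchen), key_at(k4,office), open(d_hall_store)}
  ∪ add   = {at(bay), have(k4), key_at(k1,kitchen), key_at(k4,office), open(d_hall_store), open(d_kitchen_hall)}

== RESULT ==
["at(bay)", "have(k4)", "key_at(k1,kitchen)", "key_at(k4,office)", "open(d_hall_store)", "open(d_kitchen_hall)"]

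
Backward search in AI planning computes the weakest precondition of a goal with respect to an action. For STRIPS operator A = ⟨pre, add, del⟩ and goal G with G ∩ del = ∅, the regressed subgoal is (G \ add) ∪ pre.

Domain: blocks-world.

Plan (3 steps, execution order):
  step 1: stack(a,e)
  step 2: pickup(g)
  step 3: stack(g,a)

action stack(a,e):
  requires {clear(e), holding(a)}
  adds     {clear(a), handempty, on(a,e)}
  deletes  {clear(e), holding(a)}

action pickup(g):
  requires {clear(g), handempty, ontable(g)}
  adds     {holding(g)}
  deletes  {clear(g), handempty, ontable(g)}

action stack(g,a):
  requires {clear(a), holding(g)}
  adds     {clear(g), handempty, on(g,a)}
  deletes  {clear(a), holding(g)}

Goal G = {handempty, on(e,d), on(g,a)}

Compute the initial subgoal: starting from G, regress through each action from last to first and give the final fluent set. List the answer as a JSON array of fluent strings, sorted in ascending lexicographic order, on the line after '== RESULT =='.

Regress step by step:
  through step 3 (stack(g,a)): drop {handempty, on(g,a)}, keep {on(e,d)}, require {clear(a), holding(g)}
    → {clear(a), holding(g), on(e,d)}
  through step 2 (pickup(g)): drop {holding(g)}, keep {clear(a), on(e,d)}, require {clear(g), handempty, ontable(g)}
    → {clear(a), clear(g), handempty, on(e,d), ontable(g)}
  through step 1 (stack(a,e)): drop {clear(a), handempty}, keep {clear(g), on(e,d), ontable(g)}, require {clear(e), holding(a)}
    → {clear(e), clear(g), holding(a), on(e,d), ontable(g)}

== RESULT ==
["clear(e)", "clear(g)", "holding(a)", "on(e,d)", "ontable(g)"]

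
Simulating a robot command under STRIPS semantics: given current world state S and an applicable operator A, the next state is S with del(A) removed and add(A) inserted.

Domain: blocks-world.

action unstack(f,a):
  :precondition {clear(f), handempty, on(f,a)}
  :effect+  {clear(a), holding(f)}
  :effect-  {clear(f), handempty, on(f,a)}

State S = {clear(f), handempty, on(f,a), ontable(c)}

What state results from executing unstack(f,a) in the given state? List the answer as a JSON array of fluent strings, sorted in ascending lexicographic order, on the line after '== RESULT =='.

Progress:
  pre ⊆ S: {clear(f), handempty, on(f,a)} ⊆ S  — applicable
  S \ del = {ontable(c)}
  ∪ add   = {clear(a), holding(f), ontable(c)}

== RESULT ==
["clear(a)", "holding(f)", "ontable(c)"]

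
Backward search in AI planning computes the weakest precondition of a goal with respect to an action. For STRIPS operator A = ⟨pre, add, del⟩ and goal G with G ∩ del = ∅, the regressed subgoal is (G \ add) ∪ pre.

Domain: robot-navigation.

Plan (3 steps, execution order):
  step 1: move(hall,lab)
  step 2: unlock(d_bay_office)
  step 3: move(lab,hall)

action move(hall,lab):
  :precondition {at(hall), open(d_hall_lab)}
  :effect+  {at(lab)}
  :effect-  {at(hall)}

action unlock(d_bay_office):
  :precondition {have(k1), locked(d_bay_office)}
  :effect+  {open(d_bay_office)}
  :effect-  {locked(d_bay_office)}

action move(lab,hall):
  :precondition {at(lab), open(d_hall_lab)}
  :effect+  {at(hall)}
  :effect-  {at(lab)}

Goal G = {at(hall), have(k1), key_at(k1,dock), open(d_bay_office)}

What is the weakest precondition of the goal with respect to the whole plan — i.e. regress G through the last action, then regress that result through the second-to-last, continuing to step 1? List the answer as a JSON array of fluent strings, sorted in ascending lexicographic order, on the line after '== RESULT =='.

Work backward from the goal:
  through step 3 (move(lab,hall)): drop {at(hall)}, keep {have(k1), key_at(k1,dock), open(d_bay_office)}, require {at(lab), open(d_hall_lab)}
    → {at(lab), have(k1), key_at(k1,dock), open(d_bay_office), open(d_hall_lab)}
  through step 2 (unlock(d_bay_office)): drop {open(d_bay_office)}, keep {at(lab), have(k1), key_at(k1,dock), open(d_hall_lab)}, require {have(k1), locked(d_bay_office)}
    → {at(lab), have(k1), key_at(k1,dock), locked(d_bay_office), open(d_hall_lab)}
  through step 1 (move(hall,lab)): drop {at(lab)}, keep {have(k1), key_at(k1,dock), locked(d_bay_office), open(d_hall_lab)}, require {at(hall), open(d_hall_lab)}
    → {at(hall), have(k1), key_at(k1,dock), locked(d_bay_office), open(d_hall_lab)}

== RESULT ==
["at(hall)", "have(k1)", "key_at(k1,dock)", "locked(d_bay_office)", "open(d_hall_lab)"]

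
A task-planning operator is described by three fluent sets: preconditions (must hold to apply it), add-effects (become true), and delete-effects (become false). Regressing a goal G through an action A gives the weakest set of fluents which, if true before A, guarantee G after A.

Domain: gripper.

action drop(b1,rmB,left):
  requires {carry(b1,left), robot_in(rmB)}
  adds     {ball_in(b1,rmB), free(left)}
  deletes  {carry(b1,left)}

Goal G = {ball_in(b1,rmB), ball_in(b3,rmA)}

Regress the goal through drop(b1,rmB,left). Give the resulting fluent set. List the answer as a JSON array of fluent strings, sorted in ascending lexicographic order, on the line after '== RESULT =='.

Regress:
  G ∩ del = {}  (empty — regression defined)
  G \ add = {ball_in(b1,rmB), ball_in(b3,rmA)} \ {ball_in(b1,rmB), free(left)} = {ball_in(b3,rmA)}
  ∪ pre   = {ball_in(b3,rmA)} ∪ {carry(b1,left), robot_in(rmB)}
          = {ball_in(b3,rmA), carry(b1,left), robot_in(rmB)}

== RESULT ==
["ball_in(b3,rmA)", "carry(b1,left)", "robot_in(rmB)"]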